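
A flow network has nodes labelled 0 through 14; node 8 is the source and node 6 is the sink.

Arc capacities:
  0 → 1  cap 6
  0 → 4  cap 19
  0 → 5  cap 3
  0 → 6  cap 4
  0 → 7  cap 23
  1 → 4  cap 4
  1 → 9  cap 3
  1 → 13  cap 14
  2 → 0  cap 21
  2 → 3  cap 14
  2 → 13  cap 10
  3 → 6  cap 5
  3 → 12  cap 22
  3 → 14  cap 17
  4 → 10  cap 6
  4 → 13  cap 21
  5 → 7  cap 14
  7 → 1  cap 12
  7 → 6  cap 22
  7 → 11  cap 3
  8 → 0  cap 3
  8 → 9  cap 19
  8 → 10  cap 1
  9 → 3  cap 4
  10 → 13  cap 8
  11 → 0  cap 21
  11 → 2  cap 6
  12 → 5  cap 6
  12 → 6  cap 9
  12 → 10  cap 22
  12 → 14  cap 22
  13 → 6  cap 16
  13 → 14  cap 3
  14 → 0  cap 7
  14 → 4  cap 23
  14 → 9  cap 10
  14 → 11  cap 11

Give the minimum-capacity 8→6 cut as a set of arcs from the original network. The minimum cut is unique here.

Min-cut arcs: {(8,0), (8,10), (9,3)} (total capacity 8)

augment #1: 8→0→6 push 3
augment #2: 8→9→3→6 push 4
augment #3: 8→10→13→6 push 1
max flow = 8; residual-reachable set from 8 gives S-side
cut edges (S→T): {(8,0), (8,10), (9,3)} total cap 8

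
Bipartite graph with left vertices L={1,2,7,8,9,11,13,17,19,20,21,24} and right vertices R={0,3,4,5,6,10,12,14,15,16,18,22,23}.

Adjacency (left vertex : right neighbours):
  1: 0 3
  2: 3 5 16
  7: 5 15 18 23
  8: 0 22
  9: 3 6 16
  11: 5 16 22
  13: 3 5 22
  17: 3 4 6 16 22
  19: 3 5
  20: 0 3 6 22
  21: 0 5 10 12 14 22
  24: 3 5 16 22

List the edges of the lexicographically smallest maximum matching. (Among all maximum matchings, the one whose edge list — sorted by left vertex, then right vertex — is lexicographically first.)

Lex-smallest maximum matching: {(1,0), (2,3), (7,15), (8,22), (9,6), (11,5), (17,4), (21,10), (24,16)}

|M| = 9 (so the lex-smallest maximum matching has 9 edges)
process left vertices in ascending order; for each, take the smallest-labelled available neighbour that still permits 9 edges overall, or leave it unmatched if none does
lex-smallest matching: {1-0, 2-3, 7-15, 8-22, 9-6, 11-5, 17-4, 21-10, 24-16}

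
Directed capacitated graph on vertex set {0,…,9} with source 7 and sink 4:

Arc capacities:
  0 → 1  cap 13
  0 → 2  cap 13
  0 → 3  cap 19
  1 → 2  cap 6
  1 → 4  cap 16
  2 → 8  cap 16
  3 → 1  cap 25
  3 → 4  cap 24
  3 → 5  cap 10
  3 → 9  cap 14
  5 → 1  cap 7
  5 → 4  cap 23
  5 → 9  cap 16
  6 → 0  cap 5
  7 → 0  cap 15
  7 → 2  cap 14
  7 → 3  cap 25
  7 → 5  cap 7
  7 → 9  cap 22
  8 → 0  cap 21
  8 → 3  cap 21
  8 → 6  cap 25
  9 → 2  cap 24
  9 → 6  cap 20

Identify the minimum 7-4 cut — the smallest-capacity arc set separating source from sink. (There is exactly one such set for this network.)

Min-cut arcs: {(1,4), (3,4), (3,5), (7,5)} (total capacity 57)

augment #1: 7→3→4 push 24
augment #2: 7→5→4 push 7
augment #3: 7→0→1→4 push 13
augment #4: 7→3→1→4 push 1
augment #5: 7→0→3→1→4 push 2
augment #6: 7→2→8→3→5→4 push 10
max flow = 57; residual-reachable set from 7 gives S-side
cut edges (S→T): {(1,4), (3,4), (3,5), (7,5)} total cap 57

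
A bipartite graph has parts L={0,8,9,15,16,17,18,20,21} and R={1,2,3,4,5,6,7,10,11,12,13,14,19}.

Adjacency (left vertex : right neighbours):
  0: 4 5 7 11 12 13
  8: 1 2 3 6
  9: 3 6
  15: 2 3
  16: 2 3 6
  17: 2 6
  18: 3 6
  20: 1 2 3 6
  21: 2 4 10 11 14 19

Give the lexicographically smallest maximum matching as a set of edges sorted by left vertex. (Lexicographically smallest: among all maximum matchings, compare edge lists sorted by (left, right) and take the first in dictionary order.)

|M| = 6 (so the lex-smallest maximum matching has 6 edges)
process left vertices in ascending order; for each, take the smallest-labelled available neighbour that still permits 6 edges overall, or leave it unmatched if none does
lex-smallest matching: {0-4, 8-1, 9-3, 15-2, 16-6, 21-10}

Lex-smallest maximum matching: {(0,4), (8,1), (9,3), (15,2), (16,6), (21,10)}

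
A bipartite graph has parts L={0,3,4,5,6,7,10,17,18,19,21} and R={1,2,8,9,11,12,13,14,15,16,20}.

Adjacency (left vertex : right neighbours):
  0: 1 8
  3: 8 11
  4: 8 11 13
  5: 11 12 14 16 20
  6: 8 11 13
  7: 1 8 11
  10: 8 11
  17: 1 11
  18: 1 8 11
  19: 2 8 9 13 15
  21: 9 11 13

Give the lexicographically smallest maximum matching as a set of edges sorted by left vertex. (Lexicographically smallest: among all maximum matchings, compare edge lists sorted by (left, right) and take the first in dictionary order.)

|M| = 7 (so the lex-smallest maximum matching has 7 edges)
process left vertices in ascending order; for each, take the smallest-labelled available neighbour that still permits 7 edges overall, or leave it unmatched if none does
lex-smallest matching: {0-1, 3-8, 4-11, 5-12, 6-13, 19-2, 21-9}

Lex-smallest maximum matching: {(0,1), (3,8), (4,11), (5,12), (6,13), (19,2), (21,9)}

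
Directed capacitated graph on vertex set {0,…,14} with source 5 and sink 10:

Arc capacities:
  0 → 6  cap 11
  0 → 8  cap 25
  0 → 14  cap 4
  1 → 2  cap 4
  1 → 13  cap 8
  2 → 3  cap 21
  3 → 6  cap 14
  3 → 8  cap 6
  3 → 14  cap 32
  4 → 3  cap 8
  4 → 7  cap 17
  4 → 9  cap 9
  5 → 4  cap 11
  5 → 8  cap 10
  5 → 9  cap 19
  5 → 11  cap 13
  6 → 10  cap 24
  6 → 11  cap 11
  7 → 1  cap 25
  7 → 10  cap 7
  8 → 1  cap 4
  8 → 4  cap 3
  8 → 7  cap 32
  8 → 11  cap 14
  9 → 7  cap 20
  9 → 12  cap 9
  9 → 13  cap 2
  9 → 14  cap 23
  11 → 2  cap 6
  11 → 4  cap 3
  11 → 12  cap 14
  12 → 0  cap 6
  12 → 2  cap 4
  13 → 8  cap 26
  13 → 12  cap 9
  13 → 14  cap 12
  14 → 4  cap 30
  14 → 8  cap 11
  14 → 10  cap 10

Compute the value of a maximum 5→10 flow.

augment #1: 5→4→7→10 bottleneck 7, total now 7
augment #2: 5→9→14→10 bottleneck 10, total now 17
augment #3: 5→4→3→6→10 bottleneck 4, total now 21
augment #4: 5→8→4→3→6→10 bottleneck 3, total now 24
augment #5: 5→9→12→0→6→10 bottleneck 6, total now 30
augment #6: 5→11→2→3→6→10 bottleneck 6, total now 36
augment #7: 5→11→4→3→6→10 bottleneck 1, total now 37

Maximum flow value: 37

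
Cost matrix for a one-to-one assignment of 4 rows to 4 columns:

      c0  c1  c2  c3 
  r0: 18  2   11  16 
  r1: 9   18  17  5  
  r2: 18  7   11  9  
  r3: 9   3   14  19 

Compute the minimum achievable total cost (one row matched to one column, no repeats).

optimal assignment: row0→col1 (cost 2), row1→col3 (cost 5), row2→col2 (cost 11), row3→col0 (cost 9)
total = 2 + 5 + 11 + 9 = 27

Minimum assignment cost: 27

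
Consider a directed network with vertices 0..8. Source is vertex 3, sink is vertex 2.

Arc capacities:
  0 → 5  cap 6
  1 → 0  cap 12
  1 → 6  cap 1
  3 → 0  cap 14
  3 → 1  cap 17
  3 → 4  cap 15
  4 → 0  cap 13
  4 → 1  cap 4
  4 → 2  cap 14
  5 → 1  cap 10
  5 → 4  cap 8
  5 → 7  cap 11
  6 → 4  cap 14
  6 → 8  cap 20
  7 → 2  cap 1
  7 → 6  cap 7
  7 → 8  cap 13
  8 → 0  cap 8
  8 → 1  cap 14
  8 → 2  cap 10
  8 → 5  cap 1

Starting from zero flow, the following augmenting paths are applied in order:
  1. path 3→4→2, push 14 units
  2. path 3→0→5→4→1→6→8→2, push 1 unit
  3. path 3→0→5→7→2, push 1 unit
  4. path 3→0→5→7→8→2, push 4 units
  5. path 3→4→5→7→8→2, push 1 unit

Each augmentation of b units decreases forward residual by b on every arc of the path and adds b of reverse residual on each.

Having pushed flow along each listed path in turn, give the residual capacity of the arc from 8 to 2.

Residual capacity of (8,2): 4

after path 1 (3→4→2, push 14): res(8,2)=10
after path 2 (3→0→5→4→1→6→8→2, push 1): res(8,2)=9
after path 3 (3→0→5→7→2, push 1): res(8,2)=9
after path 4 (3→0→5→7→8→2, push 4): res(8,2)=5
after path 5 (3→4→5→7→8→2, push 1): res(8,2)=4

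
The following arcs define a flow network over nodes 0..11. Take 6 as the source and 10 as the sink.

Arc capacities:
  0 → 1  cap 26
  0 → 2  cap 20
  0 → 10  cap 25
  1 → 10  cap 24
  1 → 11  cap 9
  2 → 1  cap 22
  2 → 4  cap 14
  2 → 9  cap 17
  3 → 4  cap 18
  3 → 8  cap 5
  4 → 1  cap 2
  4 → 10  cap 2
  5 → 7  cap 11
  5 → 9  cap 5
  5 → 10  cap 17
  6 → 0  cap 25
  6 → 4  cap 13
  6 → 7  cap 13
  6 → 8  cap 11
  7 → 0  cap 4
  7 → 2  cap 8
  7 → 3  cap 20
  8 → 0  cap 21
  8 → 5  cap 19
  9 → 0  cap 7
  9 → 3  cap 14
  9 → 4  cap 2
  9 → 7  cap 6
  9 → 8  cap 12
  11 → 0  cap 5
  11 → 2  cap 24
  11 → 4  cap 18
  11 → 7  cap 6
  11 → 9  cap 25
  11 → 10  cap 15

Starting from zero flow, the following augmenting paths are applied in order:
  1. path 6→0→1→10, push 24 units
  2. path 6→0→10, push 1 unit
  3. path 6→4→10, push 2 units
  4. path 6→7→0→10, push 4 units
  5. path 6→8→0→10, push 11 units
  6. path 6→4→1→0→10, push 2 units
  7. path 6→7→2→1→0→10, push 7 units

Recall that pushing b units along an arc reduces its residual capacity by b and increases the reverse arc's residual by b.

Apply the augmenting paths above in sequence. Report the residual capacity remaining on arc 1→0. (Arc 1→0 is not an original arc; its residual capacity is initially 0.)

Residual capacity of (1,0): 15

after path 1 (6→0→1→10, push 24): res(1,0)=24
after path 2 (6→0→10, push 1): res(1,0)=24
after path 3 (6→4→10, push 2): res(1,0)=24
after path 4 (6→7→0→10, push 4): res(1,0)=24
after path 5 (6→8→0→10, push 11): res(1,0)=24
after path 6 (6→4→1→0→10, push 2): res(1,0)=22
after path 7 (6→7→2→1→0→10, push 7): res(1,0)=15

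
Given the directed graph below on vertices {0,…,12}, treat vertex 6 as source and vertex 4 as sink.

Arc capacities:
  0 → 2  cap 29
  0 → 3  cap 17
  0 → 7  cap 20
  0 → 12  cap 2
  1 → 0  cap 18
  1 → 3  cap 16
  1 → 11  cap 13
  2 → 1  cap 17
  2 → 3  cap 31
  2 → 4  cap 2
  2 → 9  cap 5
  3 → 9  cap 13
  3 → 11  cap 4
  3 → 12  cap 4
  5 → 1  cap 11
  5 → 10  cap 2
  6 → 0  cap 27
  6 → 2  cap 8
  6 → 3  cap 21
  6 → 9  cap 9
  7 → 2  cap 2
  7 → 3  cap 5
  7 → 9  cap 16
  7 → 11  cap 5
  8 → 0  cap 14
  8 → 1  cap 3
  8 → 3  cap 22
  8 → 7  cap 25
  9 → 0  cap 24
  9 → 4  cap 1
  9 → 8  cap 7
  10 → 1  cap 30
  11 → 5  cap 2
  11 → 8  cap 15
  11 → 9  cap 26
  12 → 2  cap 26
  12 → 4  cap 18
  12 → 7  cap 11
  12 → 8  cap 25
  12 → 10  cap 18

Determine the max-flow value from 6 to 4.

augment #1: 6→2→4 bottleneck 2, total now 2
augment #2: 6→9→4 bottleneck 1, total now 3
augment #3: 6→0→12→4 bottleneck 2, total now 5
augment #4: 6→3→12→4 bottleneck 4, total now 9

Maximum flow value: 9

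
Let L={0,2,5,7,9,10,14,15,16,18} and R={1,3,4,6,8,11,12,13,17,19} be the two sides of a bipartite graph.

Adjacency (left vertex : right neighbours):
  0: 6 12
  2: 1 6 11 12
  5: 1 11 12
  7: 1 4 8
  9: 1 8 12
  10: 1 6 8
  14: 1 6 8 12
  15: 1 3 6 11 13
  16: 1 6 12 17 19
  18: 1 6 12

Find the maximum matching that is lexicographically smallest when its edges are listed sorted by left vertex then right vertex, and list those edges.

|M| = 8 (so the lex-smallest maximum matching has 8 edges)
process left vertices in ascending order; for each, take the smallest-labelled available neighbour that still permits 8 edges overall, or leave it unmatched if none does
lex-smallest matching: {0-6, 2-1, 5-11, 7-4, 9-8, 14-12, 15-3, 16-17}

Lex-smallest maximum matching: {(0,6), (2,1), (5,11), (7,4), (9,8), (14,12), (15,3), (16,17)}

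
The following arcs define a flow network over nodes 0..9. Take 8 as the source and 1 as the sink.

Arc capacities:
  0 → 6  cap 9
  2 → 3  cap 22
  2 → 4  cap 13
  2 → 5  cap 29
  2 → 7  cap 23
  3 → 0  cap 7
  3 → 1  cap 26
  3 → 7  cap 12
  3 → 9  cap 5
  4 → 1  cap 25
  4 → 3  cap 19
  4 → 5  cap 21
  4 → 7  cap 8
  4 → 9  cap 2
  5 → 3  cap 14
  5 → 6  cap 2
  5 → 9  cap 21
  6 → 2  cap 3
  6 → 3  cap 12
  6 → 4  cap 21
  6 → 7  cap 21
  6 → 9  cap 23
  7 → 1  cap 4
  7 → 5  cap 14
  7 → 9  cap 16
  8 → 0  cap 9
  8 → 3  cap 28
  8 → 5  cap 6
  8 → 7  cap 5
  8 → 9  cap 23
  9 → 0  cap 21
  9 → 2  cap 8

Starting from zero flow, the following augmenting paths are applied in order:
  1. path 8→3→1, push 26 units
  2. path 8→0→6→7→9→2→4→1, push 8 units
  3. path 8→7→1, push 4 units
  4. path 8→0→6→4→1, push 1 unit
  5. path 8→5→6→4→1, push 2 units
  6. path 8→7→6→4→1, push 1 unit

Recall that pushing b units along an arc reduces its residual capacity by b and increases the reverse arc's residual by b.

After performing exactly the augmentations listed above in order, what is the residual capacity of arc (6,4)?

after path 1 (8→3→1, push 26): res(6,4)=21
after path 2 (8→0→6→7→9→2→4→1, push 8): res(6,4)=21
after path 3 (8→7→1, push 4): res(6,4)=21
after path 4 (8→0→6→4→1, push 1): res(6,4)=20
after path 5 (8→5→6→4→1, push 2): res(6,4)=18
after path 6 (8→7→6→4→1, push 1): res(6,4)=17

Residual capacity of (6,4): 17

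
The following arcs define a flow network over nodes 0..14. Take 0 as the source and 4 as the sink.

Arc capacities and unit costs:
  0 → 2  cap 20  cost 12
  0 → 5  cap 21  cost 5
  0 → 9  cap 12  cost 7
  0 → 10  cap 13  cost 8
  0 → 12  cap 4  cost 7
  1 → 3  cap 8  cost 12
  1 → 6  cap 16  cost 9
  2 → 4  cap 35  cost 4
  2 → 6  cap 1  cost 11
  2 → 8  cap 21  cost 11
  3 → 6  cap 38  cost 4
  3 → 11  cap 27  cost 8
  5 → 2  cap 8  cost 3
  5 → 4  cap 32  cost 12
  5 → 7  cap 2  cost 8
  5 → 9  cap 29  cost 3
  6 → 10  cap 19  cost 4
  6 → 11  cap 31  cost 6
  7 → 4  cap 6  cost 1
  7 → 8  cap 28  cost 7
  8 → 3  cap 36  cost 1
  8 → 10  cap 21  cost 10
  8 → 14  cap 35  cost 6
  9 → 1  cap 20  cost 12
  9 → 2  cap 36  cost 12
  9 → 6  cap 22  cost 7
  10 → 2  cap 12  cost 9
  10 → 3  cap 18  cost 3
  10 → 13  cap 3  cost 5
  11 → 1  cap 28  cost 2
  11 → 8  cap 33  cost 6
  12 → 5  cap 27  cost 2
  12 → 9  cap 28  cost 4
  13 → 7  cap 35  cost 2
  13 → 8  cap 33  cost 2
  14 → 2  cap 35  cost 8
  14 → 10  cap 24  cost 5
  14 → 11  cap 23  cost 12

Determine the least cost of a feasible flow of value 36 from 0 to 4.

Minimum cost for 36 units: 543

shortest-cost path #1: 0→5→2→4 push 8 @ unit cost 12 (adds 96)
shortest-cost path #2: 0→5→7→4 push 2 @ unit cost 14 (adds 28)
shortest-cost path #3: 0→2→4 push 20 @ unit cost 16 (adds 320)
shortest-cost path #4: 0→10→13→7→4 push 3 @ unit cost 16 (adds 48)
shortest-cost path #5: 0→5→4 push 3 @ unit cost 17 (adds 51)
total cost = 543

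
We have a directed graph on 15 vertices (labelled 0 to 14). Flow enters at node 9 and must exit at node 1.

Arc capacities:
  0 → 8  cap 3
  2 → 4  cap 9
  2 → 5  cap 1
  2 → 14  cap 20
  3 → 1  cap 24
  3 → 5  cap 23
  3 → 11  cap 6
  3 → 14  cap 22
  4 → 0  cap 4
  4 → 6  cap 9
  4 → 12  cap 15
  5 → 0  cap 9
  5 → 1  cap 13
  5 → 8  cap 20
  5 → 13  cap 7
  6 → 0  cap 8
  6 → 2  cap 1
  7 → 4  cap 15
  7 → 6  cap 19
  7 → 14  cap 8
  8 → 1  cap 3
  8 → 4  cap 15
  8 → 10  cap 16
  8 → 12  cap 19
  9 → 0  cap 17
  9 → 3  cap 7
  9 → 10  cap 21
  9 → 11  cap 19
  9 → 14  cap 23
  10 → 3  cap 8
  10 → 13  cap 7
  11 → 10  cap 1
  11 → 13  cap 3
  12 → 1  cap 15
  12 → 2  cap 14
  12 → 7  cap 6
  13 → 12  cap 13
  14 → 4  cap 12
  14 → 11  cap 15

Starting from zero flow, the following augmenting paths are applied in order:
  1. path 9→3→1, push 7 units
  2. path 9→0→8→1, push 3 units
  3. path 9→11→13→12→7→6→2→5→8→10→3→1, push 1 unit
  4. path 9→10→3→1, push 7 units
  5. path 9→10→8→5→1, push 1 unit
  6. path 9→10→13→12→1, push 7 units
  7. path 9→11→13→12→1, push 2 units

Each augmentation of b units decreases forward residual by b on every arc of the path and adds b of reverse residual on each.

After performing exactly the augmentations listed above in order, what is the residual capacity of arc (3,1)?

after path 1 (9→3→1, push 7): res(3,1)=17
after path 2 (9→0→8→1, push 3): res(3,1)=17
after path 3 (9→11→13→12→7→6→2→5→8→10→3→1, push 1): res(3,1)=16
after path 4 (9→10→3→1, push 7): res(3,1)=9
after path 5 (9→10→8→5→1, push 1): res(3,1)=9
after path 6 (9→10→13→12→1, push 7): res(3,1)=9
after path 7 (9→11→13→12→1, push 2): res(3,1)=9

Residual capacity of (3,1): 9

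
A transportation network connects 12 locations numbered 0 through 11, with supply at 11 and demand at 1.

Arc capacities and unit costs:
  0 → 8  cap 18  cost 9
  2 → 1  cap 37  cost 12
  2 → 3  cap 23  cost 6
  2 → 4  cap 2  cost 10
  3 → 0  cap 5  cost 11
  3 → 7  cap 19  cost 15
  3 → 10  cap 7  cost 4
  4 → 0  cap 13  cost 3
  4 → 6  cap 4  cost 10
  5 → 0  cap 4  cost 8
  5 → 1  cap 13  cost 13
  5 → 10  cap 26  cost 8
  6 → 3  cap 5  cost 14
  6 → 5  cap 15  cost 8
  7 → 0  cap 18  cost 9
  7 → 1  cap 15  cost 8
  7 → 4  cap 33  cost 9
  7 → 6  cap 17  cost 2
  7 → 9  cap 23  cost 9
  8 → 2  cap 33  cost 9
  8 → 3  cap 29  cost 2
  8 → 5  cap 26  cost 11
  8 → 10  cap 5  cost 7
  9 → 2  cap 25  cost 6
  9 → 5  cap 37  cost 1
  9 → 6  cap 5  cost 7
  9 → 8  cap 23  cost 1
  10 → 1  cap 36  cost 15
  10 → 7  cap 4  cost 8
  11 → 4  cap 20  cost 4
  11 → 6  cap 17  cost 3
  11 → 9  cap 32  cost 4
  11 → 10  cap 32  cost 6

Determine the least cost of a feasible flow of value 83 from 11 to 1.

Minimum cost for 83 units: 1930

shortest-cost path #1: 11→9→5→1 push 13 @ unit cost 18 (adds 234)
shortest-cost path #2: 11→10→1 push 32 @ unit cost 21 (adds 672)
shortest-cost path #3: 11→9→2→1 push 19 @ unit cost 22 (adds 418)
shortest-cost path #4: 11→6→5→9→2→1 push 6 @ unit cost 28 (adds 168)
shortest-cost path #5: 11→6→5→9→8→2→1 push 7 @ unit cost 32 (adds 224)
shortest-cost path #6: 11→6→5→10→1 push 2 @ unit cost 34 (adds 68)
shortest-cost path #7: 11→6→3→10→1 push 2 @ unit cost 36 (adds 72)
shortest-cost path #8: 11→4→0→8→2→1 push 2 @ unit cost 37 (adds 74)
total cost = 1930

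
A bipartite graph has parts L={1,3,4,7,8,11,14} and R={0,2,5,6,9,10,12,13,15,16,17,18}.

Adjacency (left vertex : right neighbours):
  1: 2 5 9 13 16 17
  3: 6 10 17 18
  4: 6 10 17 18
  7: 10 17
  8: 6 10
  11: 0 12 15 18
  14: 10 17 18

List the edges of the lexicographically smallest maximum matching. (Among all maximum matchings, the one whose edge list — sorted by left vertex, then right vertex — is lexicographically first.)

Lex-smallest maximum matching: {(1,2), (3,6), (4,10), (7,17), (11,0), (14,18)}

|M| = 6 (so the lex-smallest maximum matching has 6 edges)
process left vertices in ascending order; for each, take the smallest-labelled available neighbour that still permits 6 edges overall, or leave it unmatched if none does
lex-smallest matching: {1-2, 3-6, 4-10, 7-17, 11-0, 14-18}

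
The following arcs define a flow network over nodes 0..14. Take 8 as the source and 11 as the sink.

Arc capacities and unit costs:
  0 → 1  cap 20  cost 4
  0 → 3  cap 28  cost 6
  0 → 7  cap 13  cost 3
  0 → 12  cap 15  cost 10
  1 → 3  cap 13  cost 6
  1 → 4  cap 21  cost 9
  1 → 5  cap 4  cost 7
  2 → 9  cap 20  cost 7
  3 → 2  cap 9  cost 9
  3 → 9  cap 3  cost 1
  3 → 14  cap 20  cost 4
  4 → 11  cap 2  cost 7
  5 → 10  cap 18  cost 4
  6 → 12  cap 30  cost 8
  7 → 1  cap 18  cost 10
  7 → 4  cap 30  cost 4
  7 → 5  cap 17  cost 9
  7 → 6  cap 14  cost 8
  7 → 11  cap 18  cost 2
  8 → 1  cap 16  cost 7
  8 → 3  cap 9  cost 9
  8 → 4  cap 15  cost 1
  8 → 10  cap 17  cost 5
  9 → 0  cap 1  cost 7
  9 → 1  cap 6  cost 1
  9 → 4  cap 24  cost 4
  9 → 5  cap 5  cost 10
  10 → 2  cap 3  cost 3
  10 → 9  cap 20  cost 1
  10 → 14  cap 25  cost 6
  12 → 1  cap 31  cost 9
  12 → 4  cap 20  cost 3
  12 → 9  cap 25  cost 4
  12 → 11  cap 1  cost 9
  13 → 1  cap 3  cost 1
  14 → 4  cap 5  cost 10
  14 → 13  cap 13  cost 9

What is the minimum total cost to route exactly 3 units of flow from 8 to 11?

Minimum cost for 3 units: 34

shortest-cost path #1: 8→4→11 push 2 @ unit cost 8 (adds 16)
shortest-cost path #2: 8→10→9→0→7→11 push 1 @ unit cost 18 (adds 18)
total cost = 34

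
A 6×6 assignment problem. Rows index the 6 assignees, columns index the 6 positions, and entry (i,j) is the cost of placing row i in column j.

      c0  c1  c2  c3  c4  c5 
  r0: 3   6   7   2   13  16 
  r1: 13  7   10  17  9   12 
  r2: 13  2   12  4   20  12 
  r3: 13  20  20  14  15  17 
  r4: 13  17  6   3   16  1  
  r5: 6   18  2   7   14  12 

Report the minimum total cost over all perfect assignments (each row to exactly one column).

Minimum assignment cost: 29

optimal assignment: row0→col3 (cost 2), row1→col4 (cost 9), row2→col1 (cost 2), row3→col0 (cost 13), row4→col5 (cost 1), row5→col2 (cost 2)
total = 2 + 9 + 2 + 13 + 1 + 2 = 29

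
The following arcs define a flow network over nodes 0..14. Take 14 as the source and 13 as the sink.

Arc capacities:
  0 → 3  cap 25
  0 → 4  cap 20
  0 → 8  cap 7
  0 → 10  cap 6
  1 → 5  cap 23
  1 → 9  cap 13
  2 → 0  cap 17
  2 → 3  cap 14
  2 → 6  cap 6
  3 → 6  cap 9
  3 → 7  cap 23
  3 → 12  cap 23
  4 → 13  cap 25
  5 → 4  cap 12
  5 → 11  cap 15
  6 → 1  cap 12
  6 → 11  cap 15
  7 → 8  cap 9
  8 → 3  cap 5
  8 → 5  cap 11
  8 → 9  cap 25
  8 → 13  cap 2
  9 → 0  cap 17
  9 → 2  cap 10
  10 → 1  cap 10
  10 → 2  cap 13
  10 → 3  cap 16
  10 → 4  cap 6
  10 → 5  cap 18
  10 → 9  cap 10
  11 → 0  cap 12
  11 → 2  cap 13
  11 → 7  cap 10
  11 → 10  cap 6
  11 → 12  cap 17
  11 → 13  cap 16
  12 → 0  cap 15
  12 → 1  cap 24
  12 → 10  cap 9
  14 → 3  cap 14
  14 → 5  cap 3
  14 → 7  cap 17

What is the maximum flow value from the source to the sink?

Maximum flow value: 26

augment #1: 14→5→4→13 bottleneck 3, total now 3
augment #2: 14→7→8→13 bottleneck 2, total now 5
augment #3: 14→3→6→11→13 bottleneck 9, total now 14
augment #4: 14→3→12→0→4→13 bottleneck 5, total now 19
augment #5: 14→7→8→5→4→13 bottleneck 7, total now 26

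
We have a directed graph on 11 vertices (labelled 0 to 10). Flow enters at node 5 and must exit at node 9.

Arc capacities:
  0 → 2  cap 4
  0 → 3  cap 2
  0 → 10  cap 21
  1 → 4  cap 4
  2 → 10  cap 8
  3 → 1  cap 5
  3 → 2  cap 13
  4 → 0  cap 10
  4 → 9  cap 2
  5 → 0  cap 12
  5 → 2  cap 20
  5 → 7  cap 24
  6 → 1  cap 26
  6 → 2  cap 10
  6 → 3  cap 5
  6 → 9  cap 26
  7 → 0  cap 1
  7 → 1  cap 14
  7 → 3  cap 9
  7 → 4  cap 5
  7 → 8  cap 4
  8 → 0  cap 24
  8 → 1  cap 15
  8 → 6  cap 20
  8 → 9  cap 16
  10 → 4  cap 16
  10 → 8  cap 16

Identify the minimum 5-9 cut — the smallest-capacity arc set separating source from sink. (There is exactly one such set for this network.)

Min-cut arcs: {(4,9), (7,8), (10,8)} (total capacity 22)

augment #1: 5→7→4→9 push 2
augment #2: 5→7→8→9 push 4
augment #3: 5→0→10→8→9 push 12
augment #4: 5→2→10→8→6→9 push 4
max flow = 22; residual-reachable set from 5 gives S-side
cut edges (S→T): {(4,9), (7,8), (10,8)} total cap 22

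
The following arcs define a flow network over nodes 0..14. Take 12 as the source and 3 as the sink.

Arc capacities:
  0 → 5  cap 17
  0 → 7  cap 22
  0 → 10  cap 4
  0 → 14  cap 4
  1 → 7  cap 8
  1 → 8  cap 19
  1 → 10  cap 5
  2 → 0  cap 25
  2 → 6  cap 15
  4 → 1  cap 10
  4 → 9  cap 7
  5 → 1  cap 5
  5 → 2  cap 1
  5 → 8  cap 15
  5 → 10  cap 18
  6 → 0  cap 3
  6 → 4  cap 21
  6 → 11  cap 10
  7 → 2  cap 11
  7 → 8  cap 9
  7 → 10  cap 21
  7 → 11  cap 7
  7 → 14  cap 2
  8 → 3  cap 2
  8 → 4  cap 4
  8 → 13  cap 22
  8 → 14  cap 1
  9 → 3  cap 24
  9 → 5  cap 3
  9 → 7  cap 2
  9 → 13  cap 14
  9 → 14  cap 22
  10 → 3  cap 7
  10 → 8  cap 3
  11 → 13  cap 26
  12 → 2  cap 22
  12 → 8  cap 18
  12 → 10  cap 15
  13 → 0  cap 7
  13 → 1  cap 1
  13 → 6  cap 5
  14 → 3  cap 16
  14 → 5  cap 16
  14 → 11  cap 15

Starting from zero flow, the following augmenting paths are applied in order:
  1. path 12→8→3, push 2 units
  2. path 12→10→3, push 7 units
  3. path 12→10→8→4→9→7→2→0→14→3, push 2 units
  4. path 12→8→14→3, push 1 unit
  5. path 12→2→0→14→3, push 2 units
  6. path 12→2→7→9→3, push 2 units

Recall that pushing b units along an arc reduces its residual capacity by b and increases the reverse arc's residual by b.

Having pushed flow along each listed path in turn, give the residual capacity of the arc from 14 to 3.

after path 1 (12→8→3, push 2): res(14,3)=16
after path 2 (12→10→3, push 7): res(14,3)=16
after path 3 (12→10→8→4→9→7→2→0→14→3, push 2): res(14,3)=14
after path 4 (12→8→14→3, push 1): res(14,3)=13
after path 5 (12→2→0→14→3, push 2): res(14,3)=11
after path 6 (12→2→7→9→3, push 2): res(14,3)=11

Residual capacity of (14,3): 11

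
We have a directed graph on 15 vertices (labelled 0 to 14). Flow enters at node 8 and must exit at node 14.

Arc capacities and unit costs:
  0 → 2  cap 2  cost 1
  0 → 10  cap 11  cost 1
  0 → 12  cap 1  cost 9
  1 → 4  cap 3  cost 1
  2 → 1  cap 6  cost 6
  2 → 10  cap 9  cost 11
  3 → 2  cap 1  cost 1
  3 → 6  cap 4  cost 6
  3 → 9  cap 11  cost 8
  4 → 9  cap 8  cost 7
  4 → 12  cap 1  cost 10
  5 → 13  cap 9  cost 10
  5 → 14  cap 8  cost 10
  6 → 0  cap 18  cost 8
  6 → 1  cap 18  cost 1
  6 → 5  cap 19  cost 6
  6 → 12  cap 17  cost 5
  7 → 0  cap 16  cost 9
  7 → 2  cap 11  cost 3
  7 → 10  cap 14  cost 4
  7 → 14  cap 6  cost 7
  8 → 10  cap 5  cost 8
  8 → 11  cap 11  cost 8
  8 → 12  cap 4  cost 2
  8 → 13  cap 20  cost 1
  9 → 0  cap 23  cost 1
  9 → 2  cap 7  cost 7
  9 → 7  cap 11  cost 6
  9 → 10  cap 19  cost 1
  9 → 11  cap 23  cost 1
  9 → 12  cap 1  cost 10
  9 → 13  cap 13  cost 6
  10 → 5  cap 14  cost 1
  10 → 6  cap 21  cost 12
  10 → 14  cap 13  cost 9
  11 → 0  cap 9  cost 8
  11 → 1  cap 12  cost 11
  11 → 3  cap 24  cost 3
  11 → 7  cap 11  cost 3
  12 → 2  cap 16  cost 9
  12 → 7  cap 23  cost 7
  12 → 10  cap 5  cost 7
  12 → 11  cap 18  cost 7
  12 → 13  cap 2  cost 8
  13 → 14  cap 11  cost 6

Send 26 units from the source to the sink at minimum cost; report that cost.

shortest-cost path #1: 8→13→14 push 11 @ unit cost 7 (adds 77)
shortest-cost path #2: 8→12→7→14 push 4 @ unit cost 16 (adds 64)
shortest-cost path #3: 8→10→14 push 5 @ unit cost 17 (adds 85)
shortest-cost path #4: 8→11→7→14 push 2 @ unit cost 18 (adds 36)
shortest-cost path #5: 8→11→7→12→10→14 push 4 @ unit cost 20 (adds 80)
total cost = 342

Minimum cost for 26 units: 342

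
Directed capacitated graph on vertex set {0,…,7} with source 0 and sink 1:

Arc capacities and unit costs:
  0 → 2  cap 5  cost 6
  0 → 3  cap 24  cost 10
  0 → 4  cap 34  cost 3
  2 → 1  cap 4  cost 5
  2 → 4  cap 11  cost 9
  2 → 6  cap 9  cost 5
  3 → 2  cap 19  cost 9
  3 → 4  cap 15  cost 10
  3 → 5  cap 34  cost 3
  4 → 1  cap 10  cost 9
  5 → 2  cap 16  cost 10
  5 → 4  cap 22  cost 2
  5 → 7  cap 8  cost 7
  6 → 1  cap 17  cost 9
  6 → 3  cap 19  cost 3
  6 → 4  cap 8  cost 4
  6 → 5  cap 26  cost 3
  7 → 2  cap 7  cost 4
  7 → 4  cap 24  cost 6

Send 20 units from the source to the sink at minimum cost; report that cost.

shortest-cost path #1: 0→2→1 push 4 @ unit cost 11 (adds 44)
shortest-cost path #2: 0→4→1 push 10 @ unit cost 12 (adds 120)
shortest-cost path #3: 0→2→6→1 push 1 @ unit cost 20 (adds 20)
shortest-cost path #4: 0→3→2→6→1 push 5 @ unit cost 33 (adds 165)
total cost = 349

Minimum cost for 20 units: 349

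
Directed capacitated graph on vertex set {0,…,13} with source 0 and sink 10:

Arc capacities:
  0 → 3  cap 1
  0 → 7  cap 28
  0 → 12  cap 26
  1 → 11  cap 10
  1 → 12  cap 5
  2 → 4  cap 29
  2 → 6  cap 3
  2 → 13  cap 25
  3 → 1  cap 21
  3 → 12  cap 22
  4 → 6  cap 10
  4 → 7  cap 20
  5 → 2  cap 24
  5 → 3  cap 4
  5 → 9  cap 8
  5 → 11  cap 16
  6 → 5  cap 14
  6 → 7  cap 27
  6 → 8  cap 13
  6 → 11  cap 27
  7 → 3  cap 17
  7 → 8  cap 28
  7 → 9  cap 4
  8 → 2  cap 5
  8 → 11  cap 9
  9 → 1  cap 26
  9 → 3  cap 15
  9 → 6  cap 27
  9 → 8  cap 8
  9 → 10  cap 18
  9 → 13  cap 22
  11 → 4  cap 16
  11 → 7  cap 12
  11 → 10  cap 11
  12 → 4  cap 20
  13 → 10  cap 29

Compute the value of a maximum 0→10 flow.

augment #1: 0→7→9→10 bottleneck 4, total now 4
augment #2: 0→3→1→11→10 bottleneck 1, total now 5
augment #3: 0→7→8→11→10 bottleneck 9, total now 14
augment #4: 0→7→3→1→11→10 bottleneck 1, total now 15
augment #5: 0→7→8→2→13→10 bottleneck 5, total now 20
augment #6: 0→12→4→6→5→9→10 bottleneck 8, total now 28
augment #7: 0→12→4→6→5→2→13→10 bottleneck 2, total now 30

Maximum flow value: 30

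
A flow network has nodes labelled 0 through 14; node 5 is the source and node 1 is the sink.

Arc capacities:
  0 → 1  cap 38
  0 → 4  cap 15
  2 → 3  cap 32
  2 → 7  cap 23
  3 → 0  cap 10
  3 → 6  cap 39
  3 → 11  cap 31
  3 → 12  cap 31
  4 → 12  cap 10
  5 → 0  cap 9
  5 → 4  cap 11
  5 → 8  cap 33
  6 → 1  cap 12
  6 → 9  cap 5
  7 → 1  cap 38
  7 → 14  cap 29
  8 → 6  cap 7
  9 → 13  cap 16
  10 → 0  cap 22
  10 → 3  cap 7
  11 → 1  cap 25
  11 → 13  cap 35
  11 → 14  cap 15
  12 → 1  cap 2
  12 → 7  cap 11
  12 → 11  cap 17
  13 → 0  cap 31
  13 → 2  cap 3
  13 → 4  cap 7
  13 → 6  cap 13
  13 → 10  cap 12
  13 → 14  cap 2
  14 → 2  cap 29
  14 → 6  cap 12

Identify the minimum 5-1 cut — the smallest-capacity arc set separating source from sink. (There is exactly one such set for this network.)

augment #1: 5→0→1 push 9
augment #2: 5→4→12→1 push 2
augment #3: 5→8→6→1 push 7
augment #4: 5→4→12→7→1 push 8
max flow = 26; residual-reachable set from 5 gives S-side
cut edges (S→T): {(4,12), (5,0), (8,6)} total cap 26

Min-cut arcs: {(4,12), (5,0), (8,6)} (total capacity 26)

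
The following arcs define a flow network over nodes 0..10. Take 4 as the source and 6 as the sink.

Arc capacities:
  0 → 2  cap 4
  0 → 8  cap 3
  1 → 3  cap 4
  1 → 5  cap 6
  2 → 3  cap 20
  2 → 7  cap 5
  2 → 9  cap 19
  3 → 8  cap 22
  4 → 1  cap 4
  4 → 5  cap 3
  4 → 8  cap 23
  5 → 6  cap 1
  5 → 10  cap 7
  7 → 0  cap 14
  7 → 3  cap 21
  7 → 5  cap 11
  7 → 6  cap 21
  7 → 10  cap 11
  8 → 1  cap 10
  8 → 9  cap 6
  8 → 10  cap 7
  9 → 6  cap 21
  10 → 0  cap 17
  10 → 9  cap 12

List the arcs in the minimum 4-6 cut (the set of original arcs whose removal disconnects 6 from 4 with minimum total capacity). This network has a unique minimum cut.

Min-cut arcs: {(5,6), (5,10), (8,9), (8,10)} (total capacity 21)

augment #1: 4→5→6 push 1
augment #2: 4→8→9→6 push 6
augment #3: 4→5→10→9→6 push 2
augment #4: 4→8→10→9→6 push 7
augment #5: 4→1→5→10→9→6 push 3
augment #6: 4→1→5→10→0→2→7→6 push 1
augment #7: 4→8→1→5→10→0→2→7→6 push 1
max flow = 21; residual-reachable set from 4 gives S-side
cut edges (S→T): {(5,6), (5,10), (8,9), (8,10)} total cap 21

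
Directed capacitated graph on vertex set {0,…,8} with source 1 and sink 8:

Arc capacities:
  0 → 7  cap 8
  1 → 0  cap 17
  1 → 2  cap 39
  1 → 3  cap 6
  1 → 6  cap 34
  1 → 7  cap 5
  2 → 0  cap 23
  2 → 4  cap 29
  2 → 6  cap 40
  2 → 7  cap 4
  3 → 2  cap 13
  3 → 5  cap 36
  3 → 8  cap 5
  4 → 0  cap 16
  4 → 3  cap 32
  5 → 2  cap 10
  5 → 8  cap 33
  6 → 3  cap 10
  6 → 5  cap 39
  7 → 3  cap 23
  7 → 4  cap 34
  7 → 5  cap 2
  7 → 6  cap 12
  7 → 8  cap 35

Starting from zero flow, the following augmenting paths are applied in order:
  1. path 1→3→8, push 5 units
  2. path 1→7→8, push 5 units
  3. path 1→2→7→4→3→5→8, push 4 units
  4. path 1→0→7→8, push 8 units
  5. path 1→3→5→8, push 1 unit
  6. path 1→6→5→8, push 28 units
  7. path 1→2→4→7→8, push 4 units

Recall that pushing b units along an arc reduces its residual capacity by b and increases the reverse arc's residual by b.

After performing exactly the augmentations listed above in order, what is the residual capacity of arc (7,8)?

Residual capacity of (7,8): 18

after path 1 (1→3→8, push 5): res(7,8)=35
after path 2 (1→7→8, push 5): res(7,8)=30
after path 3 (1→2→7→4→3→5→8, push 4): res(7,8)=30
after path 4 (1→0→7→8, push 8): res(7,8)=22
after path 5 (1→3→5→8, push 1): res(7,8)=22
after path 6 (1→6→5→8, push 28): res(7,8)=22
after path 7 (1→2→4→7→8, push 4): res(7,8)=18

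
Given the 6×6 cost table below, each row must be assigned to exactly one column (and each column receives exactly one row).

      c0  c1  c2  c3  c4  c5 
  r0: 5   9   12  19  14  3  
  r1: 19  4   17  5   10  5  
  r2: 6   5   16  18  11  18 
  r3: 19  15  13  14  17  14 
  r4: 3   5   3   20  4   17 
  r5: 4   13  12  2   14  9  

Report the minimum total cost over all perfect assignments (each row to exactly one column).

optimal assignment: row0→col5 (cost 3), row1→col1 (cost 4), row2→col0 (cost 6), row3→col2 (cost 13), row4→col4 (cost 4), row5→col3 (cost 2)
total = 3 + 4 + 6 + 13 + 4 + 2 = 32

Minimum assignment cost: 32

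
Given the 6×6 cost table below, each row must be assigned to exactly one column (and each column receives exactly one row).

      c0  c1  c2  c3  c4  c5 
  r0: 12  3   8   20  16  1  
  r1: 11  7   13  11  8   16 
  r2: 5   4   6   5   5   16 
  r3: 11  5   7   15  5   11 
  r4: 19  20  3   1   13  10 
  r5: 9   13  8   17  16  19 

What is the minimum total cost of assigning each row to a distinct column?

Minimum assignment cost: 27

optimal assignment: row0→col5 (cost 1), row1→col1 (cost 7), row2→col0 (cost 5), row3→col4 (cost 5), row4→col3 (cost 1), row5→col2 (cost 8)
total = 1 + 7 + 5 + 5 + 1 + 8 = 27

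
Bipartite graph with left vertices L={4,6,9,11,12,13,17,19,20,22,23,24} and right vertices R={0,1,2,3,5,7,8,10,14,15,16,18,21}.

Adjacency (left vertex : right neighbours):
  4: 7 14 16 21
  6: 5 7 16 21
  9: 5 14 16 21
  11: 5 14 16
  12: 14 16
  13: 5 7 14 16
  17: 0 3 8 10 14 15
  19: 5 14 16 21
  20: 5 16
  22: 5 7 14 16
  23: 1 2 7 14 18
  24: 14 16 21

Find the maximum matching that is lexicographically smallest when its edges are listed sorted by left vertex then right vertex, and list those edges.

|M| = 7 (so the lex-smallest maximum matching has 7 edges)
process left vertices in ascending order; for each, take the smallest-labelled available neighbour that still permits 7 edges overall, or leave it unmatched if none does
lex-smallest matching: {4-7, 6-5, 9-14, 11-16, 17-0, 19-21, 23-1}

Lex-smallest maximum matching: {(4,7), (6,5), (9,14), (11,16), (17,0), (19,21), (23,1)}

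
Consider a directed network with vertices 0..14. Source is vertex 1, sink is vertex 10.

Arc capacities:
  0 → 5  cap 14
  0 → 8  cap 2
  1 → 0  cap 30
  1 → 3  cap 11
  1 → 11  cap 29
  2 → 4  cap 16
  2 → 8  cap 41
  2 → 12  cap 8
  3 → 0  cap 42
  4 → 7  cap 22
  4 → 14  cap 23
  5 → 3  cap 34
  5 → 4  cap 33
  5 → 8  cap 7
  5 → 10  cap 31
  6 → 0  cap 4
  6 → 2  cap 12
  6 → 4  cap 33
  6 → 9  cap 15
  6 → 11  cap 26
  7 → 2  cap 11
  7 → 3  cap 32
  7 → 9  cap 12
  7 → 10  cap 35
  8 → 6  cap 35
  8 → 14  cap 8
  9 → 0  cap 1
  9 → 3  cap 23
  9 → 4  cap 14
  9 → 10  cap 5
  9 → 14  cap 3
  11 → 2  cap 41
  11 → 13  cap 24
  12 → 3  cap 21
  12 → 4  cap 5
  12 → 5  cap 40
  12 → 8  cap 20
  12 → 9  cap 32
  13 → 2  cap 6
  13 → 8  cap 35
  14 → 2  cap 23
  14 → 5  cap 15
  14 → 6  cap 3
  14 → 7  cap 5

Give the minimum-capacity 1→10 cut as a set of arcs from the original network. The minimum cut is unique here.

Min-cut arcs: {(0,5), (0,8), (1,11)} (total capacity 45)

augment #1: 1→0→5→10 push 14
augment #2: 1→0→8→6→9→10 push 2
augment #3: 1→11→2→4→7→10 push 16
augment #4: 1→11→2→12→5→10 push 8
augment #5: 1→11→2→8→6→9→10 push 3
augment #6: 1→11→2→8→14→5→10 push 2
max flow = 45; residual-reachable set from 1 gives S-side
cut edges (S→T): {(0,5), (0,8), (1,11)} total cap 45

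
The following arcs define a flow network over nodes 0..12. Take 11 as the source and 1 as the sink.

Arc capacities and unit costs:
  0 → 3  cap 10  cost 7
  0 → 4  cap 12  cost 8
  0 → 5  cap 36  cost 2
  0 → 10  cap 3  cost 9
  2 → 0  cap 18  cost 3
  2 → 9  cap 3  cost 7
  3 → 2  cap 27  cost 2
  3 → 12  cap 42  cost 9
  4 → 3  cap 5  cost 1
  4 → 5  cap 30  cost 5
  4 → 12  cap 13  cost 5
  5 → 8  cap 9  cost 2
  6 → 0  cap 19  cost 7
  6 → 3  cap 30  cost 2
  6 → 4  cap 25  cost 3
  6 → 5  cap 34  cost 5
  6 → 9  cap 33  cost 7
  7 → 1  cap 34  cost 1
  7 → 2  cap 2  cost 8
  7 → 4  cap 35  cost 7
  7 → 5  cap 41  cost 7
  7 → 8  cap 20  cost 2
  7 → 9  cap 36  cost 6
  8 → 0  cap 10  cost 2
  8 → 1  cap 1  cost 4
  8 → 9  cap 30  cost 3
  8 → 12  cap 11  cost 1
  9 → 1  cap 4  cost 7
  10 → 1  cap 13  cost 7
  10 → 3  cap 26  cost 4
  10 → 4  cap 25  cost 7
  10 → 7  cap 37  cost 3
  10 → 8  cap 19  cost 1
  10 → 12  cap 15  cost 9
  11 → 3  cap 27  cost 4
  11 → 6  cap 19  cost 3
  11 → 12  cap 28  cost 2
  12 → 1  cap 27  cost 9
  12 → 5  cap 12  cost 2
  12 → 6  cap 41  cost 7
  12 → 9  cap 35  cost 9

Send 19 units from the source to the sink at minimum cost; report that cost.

Minimum cost for 19 units: 208

shortest-cost path #1: 11→12→5→8→1 push 1 @ unit cost 10 (adds 10)
shortest-cost path #2: 11→12→1 push 18 @ unit cost 11 (adds 198)
total cost = 208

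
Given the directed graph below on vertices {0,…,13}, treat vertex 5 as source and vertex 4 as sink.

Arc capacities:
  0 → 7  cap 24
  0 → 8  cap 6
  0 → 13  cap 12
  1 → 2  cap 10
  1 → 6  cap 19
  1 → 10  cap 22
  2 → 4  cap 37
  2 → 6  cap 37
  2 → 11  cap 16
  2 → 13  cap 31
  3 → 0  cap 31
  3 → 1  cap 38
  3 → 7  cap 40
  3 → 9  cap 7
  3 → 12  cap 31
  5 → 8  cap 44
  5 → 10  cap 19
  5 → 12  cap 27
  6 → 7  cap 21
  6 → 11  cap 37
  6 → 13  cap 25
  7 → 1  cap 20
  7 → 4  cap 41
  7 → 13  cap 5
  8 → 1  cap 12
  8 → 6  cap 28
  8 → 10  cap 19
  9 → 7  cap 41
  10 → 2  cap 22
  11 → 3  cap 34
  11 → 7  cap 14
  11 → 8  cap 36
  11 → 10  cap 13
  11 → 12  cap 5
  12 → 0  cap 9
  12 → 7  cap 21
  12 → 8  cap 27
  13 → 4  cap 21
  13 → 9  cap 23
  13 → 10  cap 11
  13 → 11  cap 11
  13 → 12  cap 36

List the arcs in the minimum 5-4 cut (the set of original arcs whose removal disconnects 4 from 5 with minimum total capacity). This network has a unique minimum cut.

Min-cut arcs: {(5,12), (8,1), (8,6), (10,2)} (total capacity 89)

augment #1: 5→10→2→4 push 19
augment #2: 5→12→7→4 push 21
augment #3: 5→8→1→2→4 push 10
augment #4: 5→8→6→7→4 push 20
augment #5: 5→8→6→13→4 push 8
augment #6: 5→8→10→2→4 push 3
augment #7: 5→12→0→13→4 push 6
augment #8: 5→8→1→6→13→4 push 2
max flow = 89; residual-reachable set from 5 gives S-side
cut edges (S→T): {(5,12), (8,1), (8,6), (10,2)} total cap 89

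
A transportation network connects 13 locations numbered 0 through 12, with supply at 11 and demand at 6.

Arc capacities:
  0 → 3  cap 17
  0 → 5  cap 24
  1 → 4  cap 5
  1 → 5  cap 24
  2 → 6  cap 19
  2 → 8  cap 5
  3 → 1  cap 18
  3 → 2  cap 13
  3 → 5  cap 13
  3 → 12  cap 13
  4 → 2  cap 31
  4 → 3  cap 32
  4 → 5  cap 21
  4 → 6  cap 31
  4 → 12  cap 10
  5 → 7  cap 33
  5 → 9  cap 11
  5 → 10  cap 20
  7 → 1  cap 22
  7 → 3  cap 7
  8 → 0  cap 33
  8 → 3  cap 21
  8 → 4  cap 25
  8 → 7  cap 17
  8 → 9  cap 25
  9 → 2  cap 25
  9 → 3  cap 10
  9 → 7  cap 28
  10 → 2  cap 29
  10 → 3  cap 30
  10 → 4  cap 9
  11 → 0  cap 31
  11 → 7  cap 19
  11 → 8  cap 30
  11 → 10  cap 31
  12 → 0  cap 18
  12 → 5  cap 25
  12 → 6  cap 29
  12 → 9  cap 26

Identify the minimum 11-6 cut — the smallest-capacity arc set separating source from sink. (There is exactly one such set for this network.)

augment #1: 11→8→4→6 push 25
augment #2: 11→10→2→6 push 19
augment #3: 11→10→4→6 push 6
augment #4: 11→0→3→12→6 push 13
augment #5: 11→10→4→12→6 push 3
augment #6: 11→7→1→4→12→6 push 5
max flow = 71; residual-reachable set from 11 gives S-side
cut edges (S→T): {(1,4), (2,6), (3,12), (8,4), (10,4)} total cap 71

Min-cut arcs: {(1,4), (2,6), (3,12), (8,4), (10,4)} (total capacity 71)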